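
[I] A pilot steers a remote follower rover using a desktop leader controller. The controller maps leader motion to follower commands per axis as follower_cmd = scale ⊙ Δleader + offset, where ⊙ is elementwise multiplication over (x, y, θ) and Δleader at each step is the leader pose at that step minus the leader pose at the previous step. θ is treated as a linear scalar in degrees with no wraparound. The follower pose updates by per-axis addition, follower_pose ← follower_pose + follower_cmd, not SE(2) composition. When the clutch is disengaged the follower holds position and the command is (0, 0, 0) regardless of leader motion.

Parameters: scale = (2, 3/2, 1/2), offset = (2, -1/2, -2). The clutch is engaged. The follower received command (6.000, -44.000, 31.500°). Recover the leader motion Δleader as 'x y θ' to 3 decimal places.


axis x: (6.000 − 2) / (2) = 2.000
axis y: (-44.000 − -1/2) / (3/2) = -29.000
axis θ: (31.500 − -2) / (1/2) = 67.000

2.000 -29.000 67.000


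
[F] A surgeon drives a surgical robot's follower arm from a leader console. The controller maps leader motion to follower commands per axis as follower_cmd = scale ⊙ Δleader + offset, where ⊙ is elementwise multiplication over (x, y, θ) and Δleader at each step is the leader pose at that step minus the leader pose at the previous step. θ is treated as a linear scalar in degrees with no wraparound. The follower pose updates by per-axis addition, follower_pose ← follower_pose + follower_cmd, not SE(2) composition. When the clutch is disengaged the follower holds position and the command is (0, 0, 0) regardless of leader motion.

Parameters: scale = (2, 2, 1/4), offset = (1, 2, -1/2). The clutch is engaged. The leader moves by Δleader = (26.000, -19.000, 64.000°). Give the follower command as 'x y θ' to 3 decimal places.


axis x: 2·26.000 + 1 = 53.000
axis y: 2·-19.000 + 2 = -36.000
axis θ: 1/4·64.000 + -1/2 = 15.500

53.000 -36.000 15.500


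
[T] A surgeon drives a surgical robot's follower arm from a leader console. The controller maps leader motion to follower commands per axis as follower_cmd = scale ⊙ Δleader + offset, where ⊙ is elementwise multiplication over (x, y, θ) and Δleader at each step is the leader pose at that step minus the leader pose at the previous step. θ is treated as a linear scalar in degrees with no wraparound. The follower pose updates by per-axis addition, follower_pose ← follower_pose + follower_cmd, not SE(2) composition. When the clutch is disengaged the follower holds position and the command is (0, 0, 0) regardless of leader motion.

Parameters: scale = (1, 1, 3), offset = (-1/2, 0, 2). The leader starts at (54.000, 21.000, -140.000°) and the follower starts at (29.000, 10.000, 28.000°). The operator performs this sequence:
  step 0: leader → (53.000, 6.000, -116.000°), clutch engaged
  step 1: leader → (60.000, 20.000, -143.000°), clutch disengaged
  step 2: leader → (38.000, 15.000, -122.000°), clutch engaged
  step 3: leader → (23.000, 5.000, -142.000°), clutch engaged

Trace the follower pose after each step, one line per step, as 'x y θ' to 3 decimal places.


27.500 -5.000 102.000
27.500 -5.000 102.000
5.000 -10.000 167.000
-10.500 -20.000 109.000

step 0: Δleader=(-1.000, -15.000, 24.000°), engaged; cmd=(-1.500, -15.000, 74.000°) → follower=(27.500, -5.000, 102.000°)
step 1: Δleader=(7.000, 14.000, -27.000°), disengaged; cmd=(0,0,0) → follower holds at (27.500, -5.000, 102.000°)
step 2: Δleader=(-22.000, -5.000, 21.000°), engaged; cmd=(-22.500, -5.000, 65.000°) → follower=(5.000, -10.000, 167.000°)
step 3: Δleader=(-15.000, -10.000, -20.000°), engaged; cmd=(-15.500, -10.000, -58.000°) → follower=(-10.500, -20.000, 109.000°)


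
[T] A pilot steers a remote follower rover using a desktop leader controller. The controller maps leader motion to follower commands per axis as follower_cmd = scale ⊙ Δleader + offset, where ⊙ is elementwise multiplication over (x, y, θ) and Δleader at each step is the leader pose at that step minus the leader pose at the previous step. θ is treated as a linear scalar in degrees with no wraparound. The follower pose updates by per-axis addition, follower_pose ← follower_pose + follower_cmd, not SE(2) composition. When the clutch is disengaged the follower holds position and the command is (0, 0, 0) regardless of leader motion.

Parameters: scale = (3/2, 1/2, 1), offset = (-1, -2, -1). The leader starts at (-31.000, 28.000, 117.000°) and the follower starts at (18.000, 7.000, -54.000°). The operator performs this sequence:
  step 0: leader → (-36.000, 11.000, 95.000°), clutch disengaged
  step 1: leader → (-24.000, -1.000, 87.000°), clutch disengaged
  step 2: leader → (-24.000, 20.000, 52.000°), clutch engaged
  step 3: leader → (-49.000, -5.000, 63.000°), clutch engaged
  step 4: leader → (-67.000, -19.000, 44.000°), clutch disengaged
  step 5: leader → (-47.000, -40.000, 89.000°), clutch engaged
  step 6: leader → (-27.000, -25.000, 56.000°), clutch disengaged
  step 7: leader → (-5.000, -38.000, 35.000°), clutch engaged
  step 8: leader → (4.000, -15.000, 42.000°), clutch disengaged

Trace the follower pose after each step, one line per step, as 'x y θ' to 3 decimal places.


18.000 7.000 -54.000
18.000 7.000 -54.000
17.000 15.500 -90.000
-21.500 1.000 -80.000
-21.500 1.000 -80.000
7.500 -11.500 -36.000
7.500 -11.500 -36.000
39.500 -20.000 -58.000
39.500 -20.000 -58.000

step 0: Δleader=(-5.000, -17.000, -22.000°), disengaged; cmd=(0,0,0) → follower holds at (18.000, 7.000, -54.000°)
step 1: Δleader=(12.000, -12.000, -8.000°), disengaged; cmd=(0,0,0) → follower holds at (18.000, 7.000, -54.000°)
step 2: Δleader=(0.000, 21.000, -35.000°), engaged; cmd=(-1.000, 8.500, -36.000°) → follower=(17.000, 15.500, -90.000°)
step 3: Δleader=(-25.000, -25.000, 11.000°), engaged; cmd=(-38.500, -14.500, 10.000°) → follower=(-21.500, 1.000, -80.000°)
step 4: Δleader=(-18.000, -14.000, -19.000°), disengaged; cmd=(0,0,0) → follower holds at (-21.500, 1.000, -80.000°)
step 5: Δleader=(20.000, -21.000, 45.000°), engaged; cmd=(29.000, -12.500, 44.000°) → follower=(7.500, -11.500, -36.000°)
step 6: Δleader=(20.000, 15.000, -33.000°), disengaged; cmd=(0,0,0) → follower holds at (7.500, -11.500, -36.000°)
step 7: Δleader=(22.000, -13.000, -21.000°), engaged; cmd=(32.000, -8.500, -22.000°) → follower=(39.500, -20.000, -58.000°)
step 8: Δleader=(9.000, 23.000, 7.000°), disengaged; cmd=(0,0,0) → follower holds at (39.500, -20.000, -58.000°)


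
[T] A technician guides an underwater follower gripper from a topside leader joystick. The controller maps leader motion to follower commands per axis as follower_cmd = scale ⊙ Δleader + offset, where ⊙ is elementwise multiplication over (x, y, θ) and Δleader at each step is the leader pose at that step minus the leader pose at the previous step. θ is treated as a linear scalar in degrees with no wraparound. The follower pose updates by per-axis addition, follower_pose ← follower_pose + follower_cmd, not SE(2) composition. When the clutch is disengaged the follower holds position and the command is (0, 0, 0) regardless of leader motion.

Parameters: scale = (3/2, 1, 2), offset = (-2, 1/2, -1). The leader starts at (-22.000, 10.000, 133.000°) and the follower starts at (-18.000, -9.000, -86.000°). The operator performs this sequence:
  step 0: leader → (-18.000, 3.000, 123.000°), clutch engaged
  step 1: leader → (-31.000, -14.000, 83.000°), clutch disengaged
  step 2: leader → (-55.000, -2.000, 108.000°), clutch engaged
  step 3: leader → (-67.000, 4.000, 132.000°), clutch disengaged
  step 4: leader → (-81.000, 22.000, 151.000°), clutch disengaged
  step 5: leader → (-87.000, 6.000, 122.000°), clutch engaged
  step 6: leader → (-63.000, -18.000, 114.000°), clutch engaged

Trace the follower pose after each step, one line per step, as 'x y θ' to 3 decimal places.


step 0: Δleader=(4.000, -7.000, -10.000°), engaged; cmd=(4.000, -6.500, -21.000°) → follower=(-14.000, -15.500, -107.000°)
step 1: Δleader=(-13.000, -17.000, -40.000°), disengaged; cmd=(0,0,0) → follower holds at (-14.000, -15.500, -107.000°)
step 2: Δleader=(-24.000, 12.000, 25.000°), engaged; cmd=(-38.000, 12.500, 49.000°) → follower=(-52.000, -3.000, -58.000°)
step 3: Δleader=(-12.000, 6.000, 24.000°), disengaged; cmd=(0,0,0) → follower holds at (-52.000, -3.000, -58.000°)
step 4: Δleader=(-14.000, 18.000, 19.000°), disengaged; cmd=(0,0,0) → follower holds at (-52.000, -3.000, -58.000°)
step 5: Δleader=(-6.000, -16.000, -29.000°), engaged; cmd=(-11.000, -15.500, -59.000°) → follower=(-63.000, -18.500, -117.000°)
step 6: Δleader=(24.000, -24.000, -8.000°), engaged; cmd=(34.000, -23.500, -17.000°) → follower=(-29.000, -42.000, -134.000°)

-14.000 -15.500 -107.000
-14.000 -15.500 -107.000
-52.000 -3.000 -58.000
-52.000 -3.000 -58.000
-52.000 -3.000 -58.000
-63.000 -18.500 -117.000
-29.000 -42.000 -134.000


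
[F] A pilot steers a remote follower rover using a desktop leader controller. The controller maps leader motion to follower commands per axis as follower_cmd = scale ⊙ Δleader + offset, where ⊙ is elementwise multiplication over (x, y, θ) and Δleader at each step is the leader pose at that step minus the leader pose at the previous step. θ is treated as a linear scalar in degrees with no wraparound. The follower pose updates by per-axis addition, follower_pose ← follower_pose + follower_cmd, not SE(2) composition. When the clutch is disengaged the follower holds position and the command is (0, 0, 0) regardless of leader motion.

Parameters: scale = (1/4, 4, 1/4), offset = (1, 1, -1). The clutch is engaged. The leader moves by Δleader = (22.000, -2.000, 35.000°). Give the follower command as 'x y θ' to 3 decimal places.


6.500 -7.000 7.750

axis x: 1/4·22.000 + 1 = 6.500
axis y: 4·-2.000 + 1 = -7.000
axis θ: 1/4·35.000 + -1 = 7.750


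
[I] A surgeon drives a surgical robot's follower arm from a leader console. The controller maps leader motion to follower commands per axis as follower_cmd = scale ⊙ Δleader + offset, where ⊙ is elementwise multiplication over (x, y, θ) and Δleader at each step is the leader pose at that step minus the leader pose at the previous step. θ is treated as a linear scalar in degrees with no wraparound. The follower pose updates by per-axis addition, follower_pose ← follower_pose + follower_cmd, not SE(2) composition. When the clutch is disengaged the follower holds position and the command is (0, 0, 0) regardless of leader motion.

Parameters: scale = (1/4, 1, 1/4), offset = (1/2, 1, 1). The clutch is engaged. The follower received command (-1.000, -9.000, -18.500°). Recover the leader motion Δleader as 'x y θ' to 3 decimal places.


axis x: (-1.000 − 1/2) / (1/4) = -6.000
axis y: (-9.000 − 1) / (1) = -10.000
axis θ: (-18.500 − 1) / (1/4) = -78.000

-6.000 -10.000 -78.000


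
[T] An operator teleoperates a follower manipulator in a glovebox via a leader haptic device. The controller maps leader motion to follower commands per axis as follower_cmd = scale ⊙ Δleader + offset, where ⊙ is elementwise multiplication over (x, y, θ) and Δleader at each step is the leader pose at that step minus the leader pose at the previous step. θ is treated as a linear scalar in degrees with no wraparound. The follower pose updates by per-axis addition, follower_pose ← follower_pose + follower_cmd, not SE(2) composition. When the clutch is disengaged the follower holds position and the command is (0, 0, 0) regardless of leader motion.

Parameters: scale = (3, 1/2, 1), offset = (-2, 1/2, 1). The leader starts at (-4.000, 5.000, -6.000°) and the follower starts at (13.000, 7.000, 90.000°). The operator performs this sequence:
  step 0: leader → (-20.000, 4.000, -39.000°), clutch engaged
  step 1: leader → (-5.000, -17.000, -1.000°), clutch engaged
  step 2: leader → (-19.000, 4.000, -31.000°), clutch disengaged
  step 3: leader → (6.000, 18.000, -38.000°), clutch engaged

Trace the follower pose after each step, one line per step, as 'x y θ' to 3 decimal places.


-37.000 7.000 58.000
6.000 -3.000 97.000
6.000 -3.000 97.000
79.000 4.500 91.000

step 0: Δleader=(-16.000, -1.000, -33.000°), engaged; cmd=(-50.000, 0.000, -32.000°) → follower=(-37.000, 7.000, 58.000°)
step 1: Δleader=(15.000, -21.000, 38.000°), engaged; cmd=(43.000, -10.000, 39.000°) → follower=(6.000, -3.000, 97.000°)
step 2: Δleader=(-14.000, 21.000, -30.000°), disengaged; cmd=(0,0,0) → follower holds at (6.000, -3.000, 97.000°)
step 3: Δleader=(25.000, 14.000, -7.000°), engaged; cmd=(73.000, 7.500, -6.000°) → follower=(79.000, 4.500, 91.000°)


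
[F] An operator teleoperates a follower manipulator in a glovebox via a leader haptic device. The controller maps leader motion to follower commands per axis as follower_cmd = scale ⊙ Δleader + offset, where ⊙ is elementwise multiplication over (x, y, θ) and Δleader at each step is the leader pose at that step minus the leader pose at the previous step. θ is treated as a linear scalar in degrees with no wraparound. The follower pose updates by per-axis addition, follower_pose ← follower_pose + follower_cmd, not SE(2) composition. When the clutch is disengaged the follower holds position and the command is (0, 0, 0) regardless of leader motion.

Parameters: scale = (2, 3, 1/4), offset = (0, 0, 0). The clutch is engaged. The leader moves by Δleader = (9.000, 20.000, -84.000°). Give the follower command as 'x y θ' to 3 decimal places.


18.000 60.000 -21.000

axis x: 2·9.000 + 0 = 18.000
axis y: 3·20.000 + 0 = 60.000
axis θ: 1/4·-84.000 + 0 = -21.000


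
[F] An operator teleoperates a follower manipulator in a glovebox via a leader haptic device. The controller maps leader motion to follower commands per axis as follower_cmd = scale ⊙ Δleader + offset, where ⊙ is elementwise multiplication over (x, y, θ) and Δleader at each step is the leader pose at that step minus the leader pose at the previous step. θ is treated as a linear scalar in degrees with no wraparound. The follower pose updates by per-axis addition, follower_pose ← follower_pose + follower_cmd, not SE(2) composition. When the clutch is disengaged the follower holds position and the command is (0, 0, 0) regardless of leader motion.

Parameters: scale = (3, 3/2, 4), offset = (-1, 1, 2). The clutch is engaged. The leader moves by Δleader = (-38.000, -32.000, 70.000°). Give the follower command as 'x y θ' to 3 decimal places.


-115.000 -47.000 282.000

axis x: 3·-38.000 + -1 = -115.000
axis y: 3/2·-32.000 + 1 = -47.000
axis θ: 4·70.000 + 2 = 282.000


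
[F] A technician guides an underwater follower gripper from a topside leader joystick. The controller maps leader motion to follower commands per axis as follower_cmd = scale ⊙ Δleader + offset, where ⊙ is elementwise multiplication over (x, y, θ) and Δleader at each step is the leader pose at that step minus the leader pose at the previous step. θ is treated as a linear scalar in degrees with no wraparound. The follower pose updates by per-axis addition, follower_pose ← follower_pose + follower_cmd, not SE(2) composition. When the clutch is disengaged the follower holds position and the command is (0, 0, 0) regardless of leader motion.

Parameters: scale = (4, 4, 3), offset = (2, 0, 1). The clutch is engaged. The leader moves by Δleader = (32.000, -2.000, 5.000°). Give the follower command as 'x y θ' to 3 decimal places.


axis x: 4·32.000 + 2 = 130.000
axis y: 4·-2.000 + 0 = -8.000
axis θ: 3·5.000 + 1 = 16.000

130.000 -8.000 16.000


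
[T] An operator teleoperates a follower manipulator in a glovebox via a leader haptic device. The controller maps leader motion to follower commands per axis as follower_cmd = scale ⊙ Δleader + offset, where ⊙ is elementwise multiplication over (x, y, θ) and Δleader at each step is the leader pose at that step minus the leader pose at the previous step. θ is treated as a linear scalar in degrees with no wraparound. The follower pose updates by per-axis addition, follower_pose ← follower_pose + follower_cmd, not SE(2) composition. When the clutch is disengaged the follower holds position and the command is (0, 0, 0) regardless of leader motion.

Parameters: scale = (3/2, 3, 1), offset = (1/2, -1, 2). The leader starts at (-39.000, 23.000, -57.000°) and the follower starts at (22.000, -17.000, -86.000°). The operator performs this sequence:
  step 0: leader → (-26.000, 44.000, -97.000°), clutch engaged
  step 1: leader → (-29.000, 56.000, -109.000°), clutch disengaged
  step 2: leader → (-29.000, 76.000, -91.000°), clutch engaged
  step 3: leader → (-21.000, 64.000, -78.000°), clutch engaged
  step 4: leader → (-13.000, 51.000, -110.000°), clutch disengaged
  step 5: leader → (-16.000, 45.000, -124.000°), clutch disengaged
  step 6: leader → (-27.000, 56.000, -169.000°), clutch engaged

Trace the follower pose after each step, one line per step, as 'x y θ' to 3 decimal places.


42.000 45.000 -124.000
42.000 45.000 -124.000
42.500 104.000 -104.000
55.000 67.000 -89.000
55.000 67.000 -89.000
55.000 67.000 -89.000
39.000 99.000 -132.000

step 0: Δleader=(13.000, 21.000, -40.000°), engaged; cmd=(20.000, 62.000, -38.000°) → follower=(42.000, 45.000, -124.000°)
step 1: Δleader=(-3.000, 12.000, -12.000°), disengaged; cmd=(0,0,0) → follower holds at (42.000, 45.000, -124.000°)
step 2: Δleader=(0.000, 20.000, 18.000°), engaged; cmd=(0.500, 59.000, 20.000°) → follower=(42.500, 104.000, -104.000°)
step 3: Δleader=(8.000, -12.000, 13.000°), engaged; cmd=(12.500, -37.000, 15.000°) → follower=(55.000, 67.000, -89.000°)
step 4: Δleader=(8.000, -13.000, -32.000°), disengaged; cmd=(0,0,0) → follower holds at (55.000, 67.000, -89.000°)
step 5: Δleader=(-3.000, -6.000, -14.000°), disengaged; cmd=(0,0,0) → follower holds at (55.000, 67.000, -89.000°)
step 6: Δleader=(-11.000, 11.000, -45.000°), engaged; cmd=(-16.000, 32.000, -43.000°) → follower=(39.000, 99.000, -132.000°)


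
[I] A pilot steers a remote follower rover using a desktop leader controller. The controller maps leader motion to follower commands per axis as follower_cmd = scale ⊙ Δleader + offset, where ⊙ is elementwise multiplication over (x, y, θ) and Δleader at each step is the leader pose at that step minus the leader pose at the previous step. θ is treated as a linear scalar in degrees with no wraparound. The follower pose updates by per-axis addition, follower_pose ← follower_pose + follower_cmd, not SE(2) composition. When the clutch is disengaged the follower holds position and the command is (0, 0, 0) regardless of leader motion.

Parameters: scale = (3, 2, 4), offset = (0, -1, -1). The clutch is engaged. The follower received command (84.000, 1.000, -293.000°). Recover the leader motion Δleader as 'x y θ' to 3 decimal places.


28.000 1.000 -73.000

axis x: (84.000 − 0) / (3) = 28.000
axis y: (1.000 − -1) / (2) = 1.000
axis θ: (-293.000 − -1) / (4) = -73.000


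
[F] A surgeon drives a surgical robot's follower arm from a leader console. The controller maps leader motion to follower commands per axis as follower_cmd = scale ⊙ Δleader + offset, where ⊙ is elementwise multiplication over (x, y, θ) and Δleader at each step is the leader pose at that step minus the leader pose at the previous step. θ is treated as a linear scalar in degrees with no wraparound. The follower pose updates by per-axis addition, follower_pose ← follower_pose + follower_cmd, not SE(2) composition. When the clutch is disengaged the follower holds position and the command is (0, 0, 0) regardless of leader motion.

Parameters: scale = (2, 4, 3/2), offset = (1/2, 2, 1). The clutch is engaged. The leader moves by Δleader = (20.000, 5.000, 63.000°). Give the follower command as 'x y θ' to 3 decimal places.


40.500 22.000 95.500

axis x: 2·20.000 + 1/2 = 40.500
axis y: 4·5.000 + 2 = 22.000
axis θ: 3/2·63.000 + 1 = 95.500


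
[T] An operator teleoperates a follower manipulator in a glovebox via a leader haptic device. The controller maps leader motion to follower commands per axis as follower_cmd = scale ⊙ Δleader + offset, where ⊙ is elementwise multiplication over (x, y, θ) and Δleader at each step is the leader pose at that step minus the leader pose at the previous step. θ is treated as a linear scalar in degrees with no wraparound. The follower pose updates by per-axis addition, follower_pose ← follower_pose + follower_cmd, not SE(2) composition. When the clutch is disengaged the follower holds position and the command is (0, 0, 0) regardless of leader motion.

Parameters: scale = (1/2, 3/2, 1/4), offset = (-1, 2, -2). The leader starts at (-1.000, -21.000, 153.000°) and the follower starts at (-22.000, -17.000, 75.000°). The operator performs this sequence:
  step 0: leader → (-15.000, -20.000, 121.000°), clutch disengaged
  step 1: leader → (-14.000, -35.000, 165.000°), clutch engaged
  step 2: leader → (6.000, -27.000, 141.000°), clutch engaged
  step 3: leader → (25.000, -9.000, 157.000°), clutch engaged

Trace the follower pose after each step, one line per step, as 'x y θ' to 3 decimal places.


-22.000 -17.000 75.000
-22.500 -37.500 84.000
-13.500 -23.500 76.000
-5.000 5.500 78.000

step 0: Δleader=(-14.000, 1.000, -32.000°), disengaged; cmd=(0,0,0) → follower holds at (-22.000, -17.000, 75.000°)
step 1: Δleader=(1.000, -15.000, 44.000°), engaged; cmd=(-0.500, -20.500, 9.000°) → follower=(-22.500, -37.500, 84.000°)
step 2: Δleader=(20.000, 8.000, -24.000°), engaged; cmd=(9.000, 14.000, -8.000°) → follower=(-13.500, -23.500, 76.000°)
step 3: Δleader=(19.000, 18.000, 16.000°), engaged; cmd=(8.500, 29.000, 2.000°) → follower=(-5.000, 5.500, 78.000°)


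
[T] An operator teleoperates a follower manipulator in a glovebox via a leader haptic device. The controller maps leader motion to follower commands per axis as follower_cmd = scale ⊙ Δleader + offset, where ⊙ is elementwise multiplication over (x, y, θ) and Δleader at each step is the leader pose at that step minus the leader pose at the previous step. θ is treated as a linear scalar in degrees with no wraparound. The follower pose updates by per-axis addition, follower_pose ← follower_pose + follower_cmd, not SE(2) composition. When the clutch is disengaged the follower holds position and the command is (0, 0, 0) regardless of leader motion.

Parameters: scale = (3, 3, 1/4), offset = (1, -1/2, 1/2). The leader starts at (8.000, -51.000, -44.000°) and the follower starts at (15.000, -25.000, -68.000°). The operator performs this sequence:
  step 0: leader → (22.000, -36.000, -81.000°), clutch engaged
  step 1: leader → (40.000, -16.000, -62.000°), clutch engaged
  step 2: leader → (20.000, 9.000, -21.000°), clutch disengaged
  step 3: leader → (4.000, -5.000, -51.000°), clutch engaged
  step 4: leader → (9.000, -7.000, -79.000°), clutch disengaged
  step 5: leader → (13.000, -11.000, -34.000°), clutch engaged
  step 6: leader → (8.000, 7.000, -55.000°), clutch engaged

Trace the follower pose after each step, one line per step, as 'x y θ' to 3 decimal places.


58.000 19.500 -76.750
113.000 79.000 -71.500
113.000 79.000 -71.500
66.000 36.500 -78.500
66.000 36.500 -78.500
79.000 24.000 -66.750
65.000 77.500 -71.500

step 0: Δleader=(14.000, 15.000, -37.000°), engaged; cmd=(43.000, 44.500, -8.750°) → follower=(58.000, 19.500, -76.750°)
step 1: Δleader=(18.000, 20.000, 19.000°), engaged; cmd=(55.000, 59.500, 5.250°) → follower=(113.000, 79.000, -71.500°)
step 2: Δleader=(-20.000, 25.000, 41.000°), disengaged; cmd=(0,0,0) → follower holds at (113.000, 79.000, -71.500°)
step 3: Δleader=(-16.000, -14.000, -30.000°), engaged; cmd=(-47.000, -42.500, -7.000°) → follower=(66.000, 36.500, -78.500°)
step 4: Δleader=(5.000, -2.000, -28.000°), disengaged; cmd=(0,0,0) → follower holds at (66.000, 36.500, -78.500°)
step 5: Δleader=(4.000, -4.000, 45.000°), engaged; cmd=(13.000, -12.500, 11.750°) → follower=(79.000, 24.000, -66.750°)
step 6: Δleader=(-5.000, 18.000, -21.000°), engaged; cmd=(-14.000, 53.500, -4.750°) → follower=(65.000, 77.500, -71.500°)


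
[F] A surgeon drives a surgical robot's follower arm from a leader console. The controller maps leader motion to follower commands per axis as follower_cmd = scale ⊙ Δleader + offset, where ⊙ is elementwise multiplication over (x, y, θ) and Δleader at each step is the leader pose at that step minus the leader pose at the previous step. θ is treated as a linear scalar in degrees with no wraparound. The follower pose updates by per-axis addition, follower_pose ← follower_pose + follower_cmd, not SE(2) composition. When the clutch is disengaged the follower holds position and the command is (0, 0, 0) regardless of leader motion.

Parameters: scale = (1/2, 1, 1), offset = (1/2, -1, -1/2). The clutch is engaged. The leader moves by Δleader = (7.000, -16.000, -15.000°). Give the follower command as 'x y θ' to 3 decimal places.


axis x: 1/2·7.000 + 1/2 = 4.000
axis y: 1·-16.000 + -1 = -17.000
axis θ: 1·-15.000 + -1/2 = -15.500

4.000 -17.000 -15.500


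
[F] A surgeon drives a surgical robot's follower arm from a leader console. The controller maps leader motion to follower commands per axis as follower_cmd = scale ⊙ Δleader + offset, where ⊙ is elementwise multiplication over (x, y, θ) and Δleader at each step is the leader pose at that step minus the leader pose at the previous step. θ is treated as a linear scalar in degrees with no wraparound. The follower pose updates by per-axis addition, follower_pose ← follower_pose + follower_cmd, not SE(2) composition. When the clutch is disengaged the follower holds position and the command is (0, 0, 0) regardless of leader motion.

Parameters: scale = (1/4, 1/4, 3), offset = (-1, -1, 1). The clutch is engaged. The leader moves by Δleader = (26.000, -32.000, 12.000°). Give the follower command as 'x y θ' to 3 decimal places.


5.500 -9.000 37.000

axis x: 1/4·26.000 + -1 = 5.500
axis y: 1/4·-32.000 + -1 = -9.000
axis θ: 3·12.000 + 1 = 37.000


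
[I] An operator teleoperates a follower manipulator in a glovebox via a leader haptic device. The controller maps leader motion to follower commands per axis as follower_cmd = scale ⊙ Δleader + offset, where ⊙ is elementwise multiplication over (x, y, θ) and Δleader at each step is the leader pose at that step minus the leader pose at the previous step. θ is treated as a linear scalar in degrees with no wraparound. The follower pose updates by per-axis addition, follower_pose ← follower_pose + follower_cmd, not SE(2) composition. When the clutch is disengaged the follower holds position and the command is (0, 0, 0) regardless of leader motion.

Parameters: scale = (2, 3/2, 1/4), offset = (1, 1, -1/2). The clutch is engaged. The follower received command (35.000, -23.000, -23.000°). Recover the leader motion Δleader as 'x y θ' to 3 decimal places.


17.000 -16.000 -90.000

axis x: (35.000 − 1) / (2) = 17.000
axis y: (-23.000 − 1) / (3/2) = -16.000
axis θ: (-23.000 − -1/2) / (1/4) = -90.000


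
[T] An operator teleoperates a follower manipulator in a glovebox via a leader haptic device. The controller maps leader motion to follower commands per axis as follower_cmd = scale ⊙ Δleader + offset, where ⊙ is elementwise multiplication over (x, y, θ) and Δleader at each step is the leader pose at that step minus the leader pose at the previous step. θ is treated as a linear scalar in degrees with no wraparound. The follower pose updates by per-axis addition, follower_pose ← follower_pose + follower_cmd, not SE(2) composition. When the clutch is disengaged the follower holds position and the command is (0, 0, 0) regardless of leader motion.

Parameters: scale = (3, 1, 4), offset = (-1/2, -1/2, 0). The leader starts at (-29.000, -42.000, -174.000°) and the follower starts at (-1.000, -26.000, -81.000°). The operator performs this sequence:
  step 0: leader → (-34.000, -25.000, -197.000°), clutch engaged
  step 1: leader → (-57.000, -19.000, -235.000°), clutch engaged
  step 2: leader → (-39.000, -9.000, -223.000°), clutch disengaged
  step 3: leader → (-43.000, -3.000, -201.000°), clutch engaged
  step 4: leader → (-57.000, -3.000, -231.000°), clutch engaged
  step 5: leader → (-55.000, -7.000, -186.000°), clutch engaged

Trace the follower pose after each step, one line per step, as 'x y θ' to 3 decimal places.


step 0: Δleader=(-5.000, 17.000, -23.000°), engaged; cmd=(-15.500, 16.500, -92.000°) → follower=(-16.500, -9.500, -173.000°)
step 1: Δleader=(-23.000, 6.000, -38.000°), engaged; cmd=(-69.500, 5.500, -152.000°) → follower=(-86.000, -4.000, -325.000°)
step 2: Δleader=(18.000, 10.000, 12.000°), disengaged; cmd=(0,0,0) → follower holds at (-86.000, -4.000, -325.000°)
step 3: Δleader=(-4.000, 6.000, 22.000°), engaged; cmd=(-12.500, 5.500, 88.000°) → follower=(-98.500, 1.500, -237.000°)
step 4: Δleader=(-14.000, 0.000, -30.000°), engaged; cmd=(-42.500, -0.500, -120.000°) → follower=(-141.000, 1.000, -357.000°)
step 5: Δleader=(2.000, -4.000, 45.000°), engaged; cmd=(5.500, -4.500, 180.000°) → follower=(-135.500, -3.500, -177.000°)

-16.500 -9.500 -173.000
-86.000 -4.000 -325.000
-86.000 -4.000 -325.000
-98.500 1.500 -237.000
-141.000 1.000 -357.000
-135.500 -3.500 -177.000


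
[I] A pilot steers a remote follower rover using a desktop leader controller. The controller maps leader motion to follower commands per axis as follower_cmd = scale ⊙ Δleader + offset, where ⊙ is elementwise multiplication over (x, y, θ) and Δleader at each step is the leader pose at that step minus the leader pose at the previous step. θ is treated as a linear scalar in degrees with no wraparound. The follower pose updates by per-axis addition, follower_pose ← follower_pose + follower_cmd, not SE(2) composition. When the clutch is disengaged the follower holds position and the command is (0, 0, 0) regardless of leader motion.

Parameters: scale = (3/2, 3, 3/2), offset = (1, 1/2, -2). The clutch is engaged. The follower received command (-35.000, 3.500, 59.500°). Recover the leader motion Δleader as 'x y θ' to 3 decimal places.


axis x: (-35.000 − 1) / (3/2) = -24.000
axis y: (3.500 − 1/2) / (3) = 1.000
axis θ: (59.500 − -2) / (3/2) = 41.000

-24.000 1.000 41.000


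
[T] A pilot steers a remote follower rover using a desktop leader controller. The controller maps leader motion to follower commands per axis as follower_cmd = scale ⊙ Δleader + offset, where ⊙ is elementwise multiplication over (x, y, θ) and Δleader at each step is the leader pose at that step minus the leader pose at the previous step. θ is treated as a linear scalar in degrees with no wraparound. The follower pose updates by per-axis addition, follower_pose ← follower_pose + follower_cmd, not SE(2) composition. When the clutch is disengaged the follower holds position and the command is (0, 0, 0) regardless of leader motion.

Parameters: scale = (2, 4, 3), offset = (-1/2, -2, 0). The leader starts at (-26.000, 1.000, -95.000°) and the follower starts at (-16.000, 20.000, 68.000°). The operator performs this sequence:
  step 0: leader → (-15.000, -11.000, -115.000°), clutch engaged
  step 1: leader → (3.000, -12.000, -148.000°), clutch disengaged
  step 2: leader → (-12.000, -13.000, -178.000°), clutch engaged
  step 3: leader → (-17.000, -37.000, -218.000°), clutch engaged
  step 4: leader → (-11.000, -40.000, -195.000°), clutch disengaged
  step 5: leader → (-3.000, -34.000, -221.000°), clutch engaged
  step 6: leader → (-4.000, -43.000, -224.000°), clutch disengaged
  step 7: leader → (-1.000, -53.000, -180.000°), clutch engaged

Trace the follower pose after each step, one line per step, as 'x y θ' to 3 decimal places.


step 0: Δleader=(11.000, -12.000, -20.000°), engaged; cmd=(21.500, -50.000, -60.000°) → follower=(5.500, -30.000, 8.000°)
step 1: Δleader=(18.000, -1.000, -33.000°), disengaged; cmd=(0,0,0) → follower holds at (5.500, -30.000, 8.000°)
step 2: Δleader=(-15.000, -1.000, -30.000°), engaged; cmd=(-30.500, -6.000, -90.000°) → follower=(-25.000, -36.000, -82.000°)
step 3: Δleader=(-5.000, -24.000, -40.000°), engaged; cmd=(-10.500, -98.000, -120.000°) → follower=(-35.500, -134.000, -202.000°)
step 4: Δleader=(6.000, -3.000, 23.000°), disengaged; cmd=(0,0,0) → follower holds at (-35.500, -134.000, -202.000°)
step 5: Δleader=(8.000, 6.000, -26.000°), engaged; cmd=(15.500, 22.000, -78.000°) → follower=(-20.000, -112.000, -280.000°)
step 6: Δleader=(-1.000, -9.000, -3.000°), disengaged; cmd=(0,0,0) → follower holds at (-20.000, -112.000, -280.000°)
step 7: Δleader=(3.000, -10.000, 44.000°), engaged; cmd=(5.500, -42.000, 132.000°) → follower=(-14.500, -154.000, -148.000°)

5.500 -30.000 8.000
5.500 -30.000 8.000
-25.000 -36.000 -82.000
-35.500 -134.000 -202.000
-35.500 -134.000 -202.000
-20.000 -112.000 -280.000
-20.000 -112.000 -280.000
-14.500 -154.000 -148.000


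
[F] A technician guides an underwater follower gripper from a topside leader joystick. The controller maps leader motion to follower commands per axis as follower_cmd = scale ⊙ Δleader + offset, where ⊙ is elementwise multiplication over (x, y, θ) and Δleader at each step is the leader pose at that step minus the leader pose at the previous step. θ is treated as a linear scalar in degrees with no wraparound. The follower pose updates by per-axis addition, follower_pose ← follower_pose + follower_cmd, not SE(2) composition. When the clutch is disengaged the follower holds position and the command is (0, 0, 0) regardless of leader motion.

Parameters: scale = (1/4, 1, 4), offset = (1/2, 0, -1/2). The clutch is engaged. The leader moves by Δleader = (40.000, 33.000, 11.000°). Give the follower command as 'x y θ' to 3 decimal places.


10.500 33.000 43.500

axis x: 1/4·40.000 + 1/2 = 10.500
axis y: 1·33.000 + 0 = 33.000
axis θ: 4·11.000 + -1/2 = 43.500


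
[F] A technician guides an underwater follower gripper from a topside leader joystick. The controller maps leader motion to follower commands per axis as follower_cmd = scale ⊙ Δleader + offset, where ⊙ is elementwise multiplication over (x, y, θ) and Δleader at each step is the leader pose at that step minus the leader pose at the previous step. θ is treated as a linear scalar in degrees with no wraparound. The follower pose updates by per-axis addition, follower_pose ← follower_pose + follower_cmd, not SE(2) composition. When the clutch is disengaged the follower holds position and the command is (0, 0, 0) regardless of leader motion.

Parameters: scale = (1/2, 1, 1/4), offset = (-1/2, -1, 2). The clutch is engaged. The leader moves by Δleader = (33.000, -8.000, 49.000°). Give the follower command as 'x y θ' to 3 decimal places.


16.000 -9.000 14.250

axis x: 1/2·33.000 + -1/2 = 16.000
axis y: 1·-8.000 + -1 = -9.000
axis θ: 1/4·49.000 + 2 = 14.250


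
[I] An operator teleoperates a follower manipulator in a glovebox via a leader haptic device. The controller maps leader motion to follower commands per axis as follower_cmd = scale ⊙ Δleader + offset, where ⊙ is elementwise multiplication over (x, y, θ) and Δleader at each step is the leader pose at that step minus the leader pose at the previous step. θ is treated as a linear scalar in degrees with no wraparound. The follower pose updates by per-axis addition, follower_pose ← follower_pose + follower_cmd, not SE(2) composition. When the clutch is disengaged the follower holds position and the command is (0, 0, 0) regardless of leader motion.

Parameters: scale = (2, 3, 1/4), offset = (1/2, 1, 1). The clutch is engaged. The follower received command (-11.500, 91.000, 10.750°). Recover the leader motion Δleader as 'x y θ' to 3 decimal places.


-6.000 30.000 39.000

axis x: (-11.500 − 1/2) / (2) = -6.000
axis y: (91.000 − 1) / (3) = 30.000
axis θ: (10.750 − 1) / (1/4) = 39.000


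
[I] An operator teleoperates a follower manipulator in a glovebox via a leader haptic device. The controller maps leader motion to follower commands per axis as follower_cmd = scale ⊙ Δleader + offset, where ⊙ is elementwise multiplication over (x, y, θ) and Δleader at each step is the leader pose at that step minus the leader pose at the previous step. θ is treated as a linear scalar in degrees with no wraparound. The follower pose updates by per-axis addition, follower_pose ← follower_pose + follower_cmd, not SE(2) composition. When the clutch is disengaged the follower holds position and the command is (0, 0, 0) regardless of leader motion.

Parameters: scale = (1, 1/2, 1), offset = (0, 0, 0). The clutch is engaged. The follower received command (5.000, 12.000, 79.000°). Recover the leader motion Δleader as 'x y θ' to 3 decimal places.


5.000 24.000 79.000

axis x: (5.000 − 0) / (1) = 5.000
axis y: (12.000 − 0) / (1/2) = 24.000
axis θ: (79.000 − 0) / (1) = 79.000


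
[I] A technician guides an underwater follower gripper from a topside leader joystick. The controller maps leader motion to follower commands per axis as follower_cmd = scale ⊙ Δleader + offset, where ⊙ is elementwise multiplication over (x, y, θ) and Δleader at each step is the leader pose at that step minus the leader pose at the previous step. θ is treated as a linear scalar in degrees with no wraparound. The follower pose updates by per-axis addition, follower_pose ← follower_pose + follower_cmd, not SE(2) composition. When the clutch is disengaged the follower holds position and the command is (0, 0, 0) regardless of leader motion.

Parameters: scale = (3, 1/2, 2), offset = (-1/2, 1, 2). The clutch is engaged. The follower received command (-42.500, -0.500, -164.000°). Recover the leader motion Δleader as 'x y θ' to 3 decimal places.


axis x: (-42.500 − -1/2) / (3) = -14.000
axis y: (-0.500 − 1) / (1/2) = -3.000
axis θ: (-164.000 − 2) / (2) = -83.000

-14.000 -3.000 -83.000


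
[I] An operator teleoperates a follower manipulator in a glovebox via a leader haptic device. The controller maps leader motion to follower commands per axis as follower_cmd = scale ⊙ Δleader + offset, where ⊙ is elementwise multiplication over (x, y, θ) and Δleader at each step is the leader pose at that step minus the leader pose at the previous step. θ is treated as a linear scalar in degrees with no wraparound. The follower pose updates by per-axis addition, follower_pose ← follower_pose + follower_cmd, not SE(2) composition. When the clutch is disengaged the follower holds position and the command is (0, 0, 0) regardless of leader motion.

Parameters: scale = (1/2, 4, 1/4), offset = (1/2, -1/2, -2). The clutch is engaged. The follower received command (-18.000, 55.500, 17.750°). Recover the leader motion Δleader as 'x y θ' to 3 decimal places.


axis x: (-18.000 − 1/2) / (1/2) = -37.000
axis y: (55.500 − -1/2) / (4) = 14.000
axis θ: (17.750 − -2) / (1/4) = 79.000

-37.000 14.000 79.000


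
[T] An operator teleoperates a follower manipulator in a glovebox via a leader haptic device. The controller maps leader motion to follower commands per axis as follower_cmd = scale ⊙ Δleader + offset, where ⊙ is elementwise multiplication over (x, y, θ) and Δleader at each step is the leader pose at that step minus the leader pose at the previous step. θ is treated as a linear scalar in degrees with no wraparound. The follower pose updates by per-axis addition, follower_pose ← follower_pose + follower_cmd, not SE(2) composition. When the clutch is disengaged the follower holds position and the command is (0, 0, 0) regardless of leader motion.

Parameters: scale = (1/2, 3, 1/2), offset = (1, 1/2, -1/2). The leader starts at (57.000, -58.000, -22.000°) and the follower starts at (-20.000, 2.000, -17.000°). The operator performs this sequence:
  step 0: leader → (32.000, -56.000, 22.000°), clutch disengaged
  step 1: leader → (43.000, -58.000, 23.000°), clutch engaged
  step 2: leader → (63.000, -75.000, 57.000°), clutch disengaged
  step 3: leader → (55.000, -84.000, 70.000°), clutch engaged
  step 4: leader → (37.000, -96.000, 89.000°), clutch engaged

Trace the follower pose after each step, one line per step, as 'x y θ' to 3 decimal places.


-20.000 2.000 -17.000
-13.500 -3.500 -17.000
-13.500 -3.500 -17.000
-16.500 -30.000 -11.000
-24.500 -65.500 -2.000

step 0: Δleader=(-25.000, 2.000, 44.000°), disengaged; cmd=(0,0,0) → follower holds at (-20.000, 2.000, -17.000°)
step 1: Δleader=(11.000, -2.000, 1.000°), engaged; cmd=(6.500, -5.500, 0.000°) → follower=(-13.500, -3.500, -17.000°)
step 2: Δleader=(20.000, -17.000, 34.000°), disengaged; cmd=(0,0,0) → follower holds at (-13.500, -3.500, -17.000°)
step 3: Δleader=(-8.000, -9.000, 13.000°), engaged; cmd=(-3.000, -26.500, 6.000°) → follower=(-16.500, -30.000, -11.000°)
step 4: Δleader=(-18.000, -12.000, 19.000°), engaged; cmd=(-8.000, -35.500, 9.000°) → follower=(-24.500, -65.500, -2.000°)
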